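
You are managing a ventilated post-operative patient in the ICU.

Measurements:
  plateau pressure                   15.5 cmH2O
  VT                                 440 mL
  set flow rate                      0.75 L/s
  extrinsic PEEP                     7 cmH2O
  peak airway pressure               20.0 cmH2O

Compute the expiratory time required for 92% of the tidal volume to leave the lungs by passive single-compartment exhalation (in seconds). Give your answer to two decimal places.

R = (PIP − Pplat)/V̇ = (20.0 − 15.5) / 0.75 = 4.5/0.75 = 6.0 cmH2O·s/L.
C = Vt/(Pplat − PEEP) = 440.0 / (15.5 − 7) = 440.0/8.5 = 51.765 mL/cmH2O.
τ = R × C = 6.0 × 0.05177 L/cmH2O = 0.3106 s.
t = −τ·ln(1 − 0.92) = −0.3106·ln(0.08) = 0.7845 s.

0.78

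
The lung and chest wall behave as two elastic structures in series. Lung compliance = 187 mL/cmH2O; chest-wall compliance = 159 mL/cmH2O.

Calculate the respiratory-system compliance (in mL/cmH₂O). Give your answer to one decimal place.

Lung and chest wall are elastances in series: 1/Crs = 1/CL + 1/Ccw.
1/Crs = 1/187 + 1/159 = 0.01164.
Crs = 85.911 mL/cmH2O.

85.9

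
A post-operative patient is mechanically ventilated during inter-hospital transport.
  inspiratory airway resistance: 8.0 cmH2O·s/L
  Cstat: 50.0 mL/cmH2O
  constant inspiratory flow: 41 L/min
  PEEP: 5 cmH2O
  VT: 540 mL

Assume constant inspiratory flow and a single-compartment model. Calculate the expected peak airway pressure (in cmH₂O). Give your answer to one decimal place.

21.3

Flow: 41 L/min ÷ 60 = 0.6833 L/s.
Equation of motion (constant flow): PIP = Vt/C + R·V̇ + PEEP.
PIP = 540/50.0 + 8.0×0.6833 + 5 = 10.8 + 5.466 + 5 = 21.266 cmH2O.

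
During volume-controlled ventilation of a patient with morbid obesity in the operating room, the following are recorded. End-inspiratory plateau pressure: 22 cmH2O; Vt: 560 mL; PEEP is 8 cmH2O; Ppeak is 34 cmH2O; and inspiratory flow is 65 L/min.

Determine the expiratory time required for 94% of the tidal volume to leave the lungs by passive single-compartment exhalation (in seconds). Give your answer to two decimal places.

Flow: 65 L/min ÷ 60 = 1.0833 L/s.
R = (PIP − Pplat)/V̇ = (34 − 22) / 1.0833 = 12.0/1.0833 = 11.077 cmH2O·s/L.
C = Vt/(Pplat − PEEP) = 560.0 / (22 − 8) = 560.0/14.0 = 40.0 mL/cmH2O.
τ = R × C = 11.077 × 0.04 L/cmH2O = 0.4431 s.
t = −τ·ln(1 − 0.94) = −0.4431·ln(0.06) = 1.247 s.

1.25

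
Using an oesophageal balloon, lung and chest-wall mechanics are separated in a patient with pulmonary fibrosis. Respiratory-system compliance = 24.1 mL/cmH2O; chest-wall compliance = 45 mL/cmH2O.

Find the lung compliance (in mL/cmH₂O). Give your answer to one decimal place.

1/CL = 1/Crs − 1/Ccw.
1/CL = 1/24.1 − 1/45 = 0.01927.
CL = 51.894 mL/cmH2O.

51.9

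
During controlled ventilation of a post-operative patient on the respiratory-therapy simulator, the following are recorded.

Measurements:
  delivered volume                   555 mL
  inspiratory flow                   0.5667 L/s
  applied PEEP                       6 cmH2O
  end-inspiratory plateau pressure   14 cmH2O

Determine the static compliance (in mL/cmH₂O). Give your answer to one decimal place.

69.4

Cstat = Vt / (Pplat − PEEP) = 555 / (14 − 6) = 555 / 8.0 = 69.375 mL/cmH2O.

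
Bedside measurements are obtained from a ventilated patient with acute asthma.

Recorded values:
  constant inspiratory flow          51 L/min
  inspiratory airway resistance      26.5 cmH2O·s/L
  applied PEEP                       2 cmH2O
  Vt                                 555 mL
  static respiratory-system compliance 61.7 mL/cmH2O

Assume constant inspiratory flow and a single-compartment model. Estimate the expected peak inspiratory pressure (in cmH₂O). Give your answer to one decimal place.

Flow: 51 L/min ÷ 60 = 0.85 L/s.
Equation of motion (constant flow): PIP = Vt/C + R·V̇ + PEEP.
PIP = 555/61.7 + 26.5×0.85 + 2 = 8.995 + 22.525 + 2 = 33.52 cmH2O.

33.5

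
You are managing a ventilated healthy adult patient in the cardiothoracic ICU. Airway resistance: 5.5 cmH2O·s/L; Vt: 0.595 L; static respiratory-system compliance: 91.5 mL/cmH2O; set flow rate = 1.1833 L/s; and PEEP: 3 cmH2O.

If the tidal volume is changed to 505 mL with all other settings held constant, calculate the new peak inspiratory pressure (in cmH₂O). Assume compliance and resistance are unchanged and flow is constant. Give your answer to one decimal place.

15.0

PIP = Vt/C + R·V̇ + PEEP (constant-flow equation of motion).
Only the elastic term changes: ΔPIP = ΔVt / C = (505 − 595) / 91.5 = -0.9836 cmH2O.
Original PIP = 595/91.5 + 5.5×1.1833 + 3 = 16.011 cmH2O; new PIP = 16.011 + (-0.9836) = 15.027 cmH2O.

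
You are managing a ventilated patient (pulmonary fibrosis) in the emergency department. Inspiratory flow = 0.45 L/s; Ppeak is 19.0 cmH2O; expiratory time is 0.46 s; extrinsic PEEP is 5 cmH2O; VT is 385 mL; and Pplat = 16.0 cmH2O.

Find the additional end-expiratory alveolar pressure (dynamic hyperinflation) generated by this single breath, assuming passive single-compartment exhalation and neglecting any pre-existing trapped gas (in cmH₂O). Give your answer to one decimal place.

R = (PIP − Pplat)/V̇ = (19.0 − 16.0) / 0.45 = 3.0/0.45 = 6.667 cmH2O·s/L.
C = Vt/(Pplat − PEEP) = 385.0 / (16.0 − 5) = 385.0/11.0 = 35.0 mL/cmH2O.
τ = R × C = 6.667 × 0.035 L/cmH2O = 0.2333 s.
Fraction remaining = e^(−Te/τ) = e^(−0.46/0.2333) = 0.1392; trapped volume = 385.0 × 0.1392 = 53.592 mL.
Additional alveolar pressure from trapping ≈ V_trapped / C = 53.592 / 35.0 = 1.531 cmH2O.

1.5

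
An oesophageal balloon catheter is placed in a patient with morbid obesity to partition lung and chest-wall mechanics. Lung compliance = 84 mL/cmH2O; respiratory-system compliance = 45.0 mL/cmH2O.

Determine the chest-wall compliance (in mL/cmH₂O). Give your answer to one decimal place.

96.9

1/Ccw = 1/Crs − 1/CL.
1/Ccw = 1/45.0 − 1/84 = 0.01032.
Ccw = 96.899 mL/cmH2O.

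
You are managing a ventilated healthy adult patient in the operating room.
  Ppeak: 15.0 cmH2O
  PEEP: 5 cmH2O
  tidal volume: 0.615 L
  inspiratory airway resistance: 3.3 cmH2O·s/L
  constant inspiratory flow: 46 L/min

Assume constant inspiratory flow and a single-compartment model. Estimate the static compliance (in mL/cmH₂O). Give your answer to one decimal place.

Flow: 46 L/min ÷ 60 = 0.7667 L/s.
Equation of motion (constant flow): PIP = Vt/C + R·V̇ + PEEP.
Vt/C = PIP − R·V̇ − PEEP = 15.0 − 3.3×0.7667 − 5 = 15.0 − 2.53 − 5 = 7.47 cmH2O.
C = Vt / 7.47 = 615 / 7.47 = 82.329 mL/cmH2O.

82.3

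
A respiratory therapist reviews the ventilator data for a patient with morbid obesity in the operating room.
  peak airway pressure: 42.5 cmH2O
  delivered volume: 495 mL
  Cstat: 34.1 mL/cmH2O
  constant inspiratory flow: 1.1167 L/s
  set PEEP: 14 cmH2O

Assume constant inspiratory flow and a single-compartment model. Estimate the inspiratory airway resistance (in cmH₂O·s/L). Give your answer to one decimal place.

Equation of motion (constant flow): PIP = Vt/C + R·V̇ + PEEP.
R·V̇ = PIP − Vt/C − PEEP = 42.5 − 495/34.1 − 14 = 42.5 − 14.516 − 14 = 13.984 cmH2O.
R = 13.984 / 1.1167 = 12.523 cmH2O·s/L.

12.5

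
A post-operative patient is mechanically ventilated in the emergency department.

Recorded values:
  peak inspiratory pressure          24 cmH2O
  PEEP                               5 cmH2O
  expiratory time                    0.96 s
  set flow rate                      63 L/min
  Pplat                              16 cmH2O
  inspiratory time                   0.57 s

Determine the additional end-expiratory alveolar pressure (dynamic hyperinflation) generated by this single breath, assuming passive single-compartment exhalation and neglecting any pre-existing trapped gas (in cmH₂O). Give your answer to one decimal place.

1.1

Flow: 63 L/min ÷ 60 = 1.05 L/s.
Vt = flow × Ti = 1.05 L/s × 0.57 s × 1000 mL/L = 598.5 mL.
R = (PIP − Pplat)/V̇ = (24 − 16) / 1.05 = 8.0/1.05 = 7.619 cmH2O·s/L.
C = Vt/(Pplat − PEEP) = 598.5 / (16 − 5) = 598.5/11.0 = 54.409 mL/cmH2O.
τ = R × C = 7.619 × 0.05441 L/cmH2O = 0.4145 s.
Fraction remaining = e^(−Te/τ) = e^(−0.96/0.4145) = 0.09866; trapped volume = 598.5 × 0.09866 = 59.048 mL.
Additional alveolar pressure from trapping ≈ V_trapped / C = 59.048 / 54.409 = 1.085 cmH2O.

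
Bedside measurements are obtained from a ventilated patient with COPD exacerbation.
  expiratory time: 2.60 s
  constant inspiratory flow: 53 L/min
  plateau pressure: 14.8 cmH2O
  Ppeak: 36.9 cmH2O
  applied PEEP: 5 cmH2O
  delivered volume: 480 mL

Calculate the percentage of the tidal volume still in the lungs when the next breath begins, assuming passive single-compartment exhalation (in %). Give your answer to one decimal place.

12.0

Flow: 53 L/min ÷ 60 = 0.8833 L/s.
R = (PIP − Pplat)/V̇ = (36.9 − 14.8) / 0.8833 = 22.1/0.8833 = 25.02 cmH2O·s/L.
C = Vt/(Pplat − PEEP) = 480.0 / (14.8 − 5) = 480.0/9.8 = 48.98 mL/cmH2O.
τ = R × C = 25.02 × 0.04898 L/cmH2O = 1.225 s.
Fraction remaining at end-expiration = e^(−Te/τ) = e^(−2.60/1.225) = 0.1197 → 11.97%.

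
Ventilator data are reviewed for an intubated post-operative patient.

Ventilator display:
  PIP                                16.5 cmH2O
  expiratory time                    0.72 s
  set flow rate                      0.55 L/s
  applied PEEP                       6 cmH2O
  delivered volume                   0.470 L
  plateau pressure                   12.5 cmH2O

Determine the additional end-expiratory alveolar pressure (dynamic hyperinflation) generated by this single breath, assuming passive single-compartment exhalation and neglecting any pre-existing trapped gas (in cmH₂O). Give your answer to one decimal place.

1.7

R = (PIP − Pplat)/V̇ = (16.5 − 12.5) / 0.55 = 4.0/0.55 = 7.273 cmH2O·s/L.
C = Vt/(Pplat − PEEP) = 470.0 / (12.5 − 6) = 470.0/6.5 = 72.308 mL/cmH2O.
τ = R × C = 7.273 × 0.07231 L/cmH2O = 0.5259 s.
Fraction remaining = e^(−Te/τ) = e^(−0.72/0.5259) = 0.2543; trapped volume = 470.0 × 0.2543 = 119.52 mL.
Additional alveolar pressure from trapping ≈ V_trapped / C = 119.52 / 72.308 = 1.653 cmH2O.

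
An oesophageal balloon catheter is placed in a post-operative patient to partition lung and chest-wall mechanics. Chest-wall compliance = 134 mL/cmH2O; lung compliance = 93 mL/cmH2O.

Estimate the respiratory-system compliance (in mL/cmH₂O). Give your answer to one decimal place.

54.9

Lung and chest wall are elastances in series: 1/Crs = 1/CL + 1/Ccw.
1/Crs = 1/93 + 1/134 = 0.01822.
Crs = 54.885 mL/cmH2O.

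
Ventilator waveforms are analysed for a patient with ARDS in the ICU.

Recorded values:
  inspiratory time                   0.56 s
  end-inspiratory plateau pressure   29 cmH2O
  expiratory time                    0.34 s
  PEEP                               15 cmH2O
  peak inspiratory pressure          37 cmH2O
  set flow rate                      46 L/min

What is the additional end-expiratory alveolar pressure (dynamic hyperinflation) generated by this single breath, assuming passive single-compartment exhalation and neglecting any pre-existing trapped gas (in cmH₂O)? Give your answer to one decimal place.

4.8

Flow: 46 L/min ÷ 60 = 0.7667 L/s.
Vt = flow × Ti = 0.7667 L/s × 0.56 s × 1000 mL/L = 429.35 mL.
R = (PIP − Pplat)/V̇ = (37 − 29) / 0.7667 = 8.0/0.7667 = 10.434 cmH2O·s/L.
C = Vt/(Pplat − PEEP) = 429.35 / (29 − 15) = 429.35/14.0 = 30.668 mL/cmH2O.
τ = R × C = 10.434 × 0.03067 L/cmH2O = 0.32 s.
Fraction remaining = e^(−Te/τ) = e^(−0.34/0.32) = 0.3456; trapped volume = 429.35 × 0.3456 = 148.38 mL.
Additional alveolar pressure from trapping ≈ V_trapped / C = 148.38 / 30.668 = 4.838 cmH2O.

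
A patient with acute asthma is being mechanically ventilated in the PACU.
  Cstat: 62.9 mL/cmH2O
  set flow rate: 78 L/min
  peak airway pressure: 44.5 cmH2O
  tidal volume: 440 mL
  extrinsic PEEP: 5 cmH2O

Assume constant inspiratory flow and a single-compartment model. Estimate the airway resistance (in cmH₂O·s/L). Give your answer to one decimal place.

25.0

Flow: 78 L/min ÷ 60 = 1.3 L/s.
Equation of motion (constant flow): PIP = Vt/C + R·V̇ + PEEP.
R·V̇ = PIP − Vt/C − PEEP = 44.5 − 440/62.9 − 5 = 44.5 − 6.995 − 5 = 32.505 cmH2O.
R = 32.505 / 1.3 = 25.004 cmH2O·s/L.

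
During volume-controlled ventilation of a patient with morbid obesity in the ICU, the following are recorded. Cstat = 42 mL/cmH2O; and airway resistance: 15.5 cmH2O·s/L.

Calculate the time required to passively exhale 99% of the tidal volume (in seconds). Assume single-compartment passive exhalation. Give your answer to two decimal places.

3.00

τ = R × C = 15.5 × 42 mL/cmH2O = 15.5 × 0.042 L/cmH2O = 0.651 s.
Exhaled fraction f = 1 − e^(−t/τ) → t = −τ·ln(1 − f) = −0.651·ln(0.01) = 2.998 s.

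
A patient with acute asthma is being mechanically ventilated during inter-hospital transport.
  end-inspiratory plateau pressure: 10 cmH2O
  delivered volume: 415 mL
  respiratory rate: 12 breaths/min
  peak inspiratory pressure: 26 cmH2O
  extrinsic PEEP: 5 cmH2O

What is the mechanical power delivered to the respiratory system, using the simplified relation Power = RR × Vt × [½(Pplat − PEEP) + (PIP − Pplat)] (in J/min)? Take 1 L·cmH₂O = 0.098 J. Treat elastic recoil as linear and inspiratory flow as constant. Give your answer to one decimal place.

Per-breath work = Vt × [½(Pplat−PEEP) + (PIP−Pplat)] = 0.415 × [0.5×5.0 + 16.0] = 0.415 × 18.5 = 7.678 L·cmH2O.
Power = 12 × 7.678 = 92.136 L·cmH2O/min.
× 0.098 J/(L·cmH2O) → 9.029 J/min.

9.0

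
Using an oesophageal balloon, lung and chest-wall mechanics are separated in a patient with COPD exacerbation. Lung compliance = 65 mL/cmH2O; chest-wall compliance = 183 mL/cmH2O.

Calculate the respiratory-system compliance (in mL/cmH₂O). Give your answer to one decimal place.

Lung and chest wall are elastances in series: 1/Crs = 1/CL + 1/Ccw.
1/Crs = 1/65 + 1/183 = 0.02085.
Crs = 47.962 mL/cmH2O.

48.0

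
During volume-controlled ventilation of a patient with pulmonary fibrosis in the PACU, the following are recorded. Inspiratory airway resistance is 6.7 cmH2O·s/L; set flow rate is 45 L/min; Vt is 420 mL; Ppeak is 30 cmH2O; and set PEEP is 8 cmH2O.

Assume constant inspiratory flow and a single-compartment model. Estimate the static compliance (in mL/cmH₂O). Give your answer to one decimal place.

Flow: 45 L/min ÷ 60 = 0.75 L/s.
Equation of motion (constant flow): PIP = Vt/C + R·V̇ + PEEP.
Vt/C = PIP − R·V̇ − PEEP = 30 − 6.7×0.75 − 8 = 30 − 5.025 − 8 = 16.975 cmH2O.
C = Vt / 16.975 = 420 / 16.975 = 24.742 mL/cmH2O.

24.7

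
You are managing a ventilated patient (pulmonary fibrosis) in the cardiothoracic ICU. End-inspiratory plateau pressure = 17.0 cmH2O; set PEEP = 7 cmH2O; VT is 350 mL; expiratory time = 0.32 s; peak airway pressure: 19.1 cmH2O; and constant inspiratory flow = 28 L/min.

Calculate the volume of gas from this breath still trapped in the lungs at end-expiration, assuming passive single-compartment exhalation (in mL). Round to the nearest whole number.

Flow: 28 L/min ÷ 60 = 0.4667 L/s.
R = (PIP − Pplat)/V̇ = (19.1 − 17.0) / 0.4667 = 2.1/0.4667 = 4.5 cmH2O·s/L.
C = Vt/(Pplat − PEEP) = 350.0 / (17.0 − 7) = 350.0/10.0 = 35.0 mL/cmH2O.
τ = R × C = 4.5 × 0.035 L/cmH2O = 0.1575 s.
Fraction remaining = e^(−Te/τ) = e^(−0.32/0.1575) = 0.1311.
Trapped volume = 350.0 × 0.1311 = 45.885 mL.

46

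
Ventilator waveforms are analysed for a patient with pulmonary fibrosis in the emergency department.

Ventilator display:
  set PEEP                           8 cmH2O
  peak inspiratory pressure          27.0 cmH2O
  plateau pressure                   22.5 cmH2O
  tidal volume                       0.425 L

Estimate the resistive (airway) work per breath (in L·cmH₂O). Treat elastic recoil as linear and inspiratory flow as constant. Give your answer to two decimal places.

1.91

With constant inspiratory flow the resistive pressure is constant at PIP − Pplat = 27.0 − 22.5 = 4.5 cmH2O, so resistive work = 4.5 × 0.425 = 1.913 L·cmH2O.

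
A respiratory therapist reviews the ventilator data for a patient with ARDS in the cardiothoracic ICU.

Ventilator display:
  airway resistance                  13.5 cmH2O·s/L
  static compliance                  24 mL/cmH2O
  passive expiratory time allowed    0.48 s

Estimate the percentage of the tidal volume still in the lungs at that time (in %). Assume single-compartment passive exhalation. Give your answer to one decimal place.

22.7

τ = R × C = 13.5 × 24 mL/cmH2O = 13.5 × 0.024 L/cmH2O = 0.324 s.
Passive exhalation: V(t)/V₀ = e^(−t/τ) = e^(−0.48/0.324) = 0.2273.
Fraction remaining = 0.2273 → 22.73%.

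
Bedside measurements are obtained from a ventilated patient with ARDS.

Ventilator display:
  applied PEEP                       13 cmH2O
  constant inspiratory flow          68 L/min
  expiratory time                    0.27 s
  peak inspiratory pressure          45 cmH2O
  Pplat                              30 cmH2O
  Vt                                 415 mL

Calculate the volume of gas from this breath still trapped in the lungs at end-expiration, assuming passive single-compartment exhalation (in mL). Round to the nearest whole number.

180

Flow: 68 L/min ÷ 60 = 1.1333 L/s.
R = (PIP − Pplat)/V̇ = (45 − 30) / 1.1333 = 15.0/1.1333 = 13.236 cmH2O·s/L.
C = Vt/(Pplat − PEEP) = 415.0 / (30 − 13) = 415.0/17.0 = 24.412 mL/cmH2O.
τ = R × C = 13.236 × 0.02441 L/cmH2O = 0.3231 s.
Fraction remaining = e^(−Te/τ) = e^(−0.27/0.3231) = 0.4336.
Trapped volume = 415.0 × 0.4336 = 179.94 mL.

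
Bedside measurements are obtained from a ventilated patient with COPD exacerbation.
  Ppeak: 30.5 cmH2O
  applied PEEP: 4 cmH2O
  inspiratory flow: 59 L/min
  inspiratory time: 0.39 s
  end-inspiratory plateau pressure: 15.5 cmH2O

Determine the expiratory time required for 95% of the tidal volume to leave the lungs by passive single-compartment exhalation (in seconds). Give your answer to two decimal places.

1.52

Flow: 59 L/min ÷ 60 = 0.9833 L/s.
Vt = flow × Ti = 0.9833 L/s × 0.39 s × 1000 mL/L = 383.49 mL.
R = (PIP − Pplat)/V̇ = (30.5 − 15.5) / 0.9833 = 15.0/0.9833 = 15.255 cmH2O·s/L.
C = Vt/(Pplat − PEEP) = 383.49 / (15.5 − 4) = 383.49/11.5 = 33.347 mL/cmH2O.
τ = R × C = 15.255 × 0.03335 L/cmH2O = 0.5088 s.
t = −τ·ln(1 − 0.95) = −0.5088·ln(0.05) = 1.524 s.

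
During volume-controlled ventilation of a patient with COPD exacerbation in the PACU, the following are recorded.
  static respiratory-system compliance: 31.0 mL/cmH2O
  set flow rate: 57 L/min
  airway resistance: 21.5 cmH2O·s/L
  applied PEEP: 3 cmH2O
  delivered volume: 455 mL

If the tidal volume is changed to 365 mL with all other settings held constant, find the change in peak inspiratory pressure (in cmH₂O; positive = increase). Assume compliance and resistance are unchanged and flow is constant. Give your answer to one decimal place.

PIP = Vt/C + R·V̇ + PEEP (constant-flow equation of motion).
Only the elastic term changes: ΔPIP = ΔVt / C = (365 − 455) / 31.0 = -2.903 cmH2O.

-2.9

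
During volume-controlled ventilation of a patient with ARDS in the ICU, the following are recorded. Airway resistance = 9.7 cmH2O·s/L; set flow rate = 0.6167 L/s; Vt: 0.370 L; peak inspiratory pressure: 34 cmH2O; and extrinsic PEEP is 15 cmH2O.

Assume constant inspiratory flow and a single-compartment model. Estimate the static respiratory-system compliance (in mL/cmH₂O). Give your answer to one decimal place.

Equation of motion (constant flow): PIP = Vt/C + R·V̇ + PEEP.
Vt/C = PIP − R·V̇ − PEEP = 34 − 9.7×0.6167 − 15 = 34 − 5.982 − 15 = 13.018 cmH2O.
C = Vt / 13.018 = 370 / 13.018 = 28.422 mL/cmH2O.

28.4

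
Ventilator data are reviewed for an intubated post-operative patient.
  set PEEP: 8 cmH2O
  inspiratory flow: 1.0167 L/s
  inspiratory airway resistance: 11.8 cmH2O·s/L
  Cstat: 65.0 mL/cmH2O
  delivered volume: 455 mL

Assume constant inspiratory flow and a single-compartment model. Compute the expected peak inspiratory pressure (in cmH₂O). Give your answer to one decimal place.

Equation of motion (constant flow): PIP = Vt/C + R·V̇ + PEEP.
PIP = 455/65.0 + 11.8×1.0167 + 8 = 7.0 + 11.997 + 8 = 26.997 cmH2O.

27.0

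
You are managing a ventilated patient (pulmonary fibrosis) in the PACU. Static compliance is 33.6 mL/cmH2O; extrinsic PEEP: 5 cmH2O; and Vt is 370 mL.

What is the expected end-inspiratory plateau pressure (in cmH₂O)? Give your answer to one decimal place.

Pplat = PEEP + Vt / Cstat = 5 + 370 / 33.6 = 5 + 11.012 = 16.012 cmH2O.

16.0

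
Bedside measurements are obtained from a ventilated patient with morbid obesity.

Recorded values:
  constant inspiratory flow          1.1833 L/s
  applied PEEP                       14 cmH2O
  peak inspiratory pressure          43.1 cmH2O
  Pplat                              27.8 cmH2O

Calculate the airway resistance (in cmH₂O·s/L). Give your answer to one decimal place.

Raw = (PIP − Pplat) / flow = (43.1 − 27.8) / 1.1833 = 15.3 / 1.1833 = 12.93 cmH2O·s/L.

12.9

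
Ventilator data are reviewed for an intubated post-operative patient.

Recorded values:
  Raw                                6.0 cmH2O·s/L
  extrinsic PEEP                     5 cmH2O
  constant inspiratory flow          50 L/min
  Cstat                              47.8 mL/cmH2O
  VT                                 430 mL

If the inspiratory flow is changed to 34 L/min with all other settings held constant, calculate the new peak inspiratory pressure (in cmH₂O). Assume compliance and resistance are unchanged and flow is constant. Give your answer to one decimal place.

17.4

Flow: 50 L/min ÷ 60 = 0.8333 L/s.
New flow: 34 L/min ÷ 60 = 0.5667 L/s.
PIP = Vt/C + R·V̇ + PEEP (constant-flow equation of motion).
Only the resistive term changes: ΔPIP = R × ΔV̇ = 6.0 × (0.5667 − 0.8333) = 6.0 × -0.2666 = -1.6 cmH2O.
Original PIP = 430/47.8 + 6.0×0.8333 + 5 = 18.996 cmH2O; new PIP = 18.996 + (-1.6) = 17.396 cmH2O.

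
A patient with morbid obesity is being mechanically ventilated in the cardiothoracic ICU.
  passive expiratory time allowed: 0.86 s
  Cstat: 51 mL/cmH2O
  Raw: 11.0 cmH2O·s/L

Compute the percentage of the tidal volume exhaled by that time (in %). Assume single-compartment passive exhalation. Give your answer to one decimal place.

τ = R × C = 11.0 × 51 mL/cmH2O = 11.0 × 0.051 L/cmH2O = 0.561 s.
Passive exhalation: V(t)/V₀ = e^(−t/τ) = e^(−0.86/0.561) = 0.2159.
Fraction exhaled = 1 − 0.2159 = 0.7841 → 78.41%.

78.4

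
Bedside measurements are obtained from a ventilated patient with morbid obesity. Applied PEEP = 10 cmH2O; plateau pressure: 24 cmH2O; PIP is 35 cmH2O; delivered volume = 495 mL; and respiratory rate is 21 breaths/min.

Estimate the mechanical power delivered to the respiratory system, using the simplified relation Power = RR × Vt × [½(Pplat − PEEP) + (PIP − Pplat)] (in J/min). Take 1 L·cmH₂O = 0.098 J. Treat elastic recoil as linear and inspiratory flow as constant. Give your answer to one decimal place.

Per-breath work = Vt × [½(Pplat−PEEP) + (PIP−Pplat)] = 0.495 × [0.5×14.0 + 11.0] = 0.495 × 18.0 = 8.91 L·cmH2O.
Power = 21 × 8.91 = 187.11 L·cmH2O/min.
× 0.098 J/(L·cmH2O) → 18.337 J/min.

18.3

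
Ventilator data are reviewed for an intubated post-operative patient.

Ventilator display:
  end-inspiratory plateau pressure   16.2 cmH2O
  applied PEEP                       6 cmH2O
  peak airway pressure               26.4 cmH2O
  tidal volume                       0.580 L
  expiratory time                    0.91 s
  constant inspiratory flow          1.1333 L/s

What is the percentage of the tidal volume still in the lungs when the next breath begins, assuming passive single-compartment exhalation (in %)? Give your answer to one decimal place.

R = (PIP − Pplat)/V̇ = (26.4 − 16.2) / 1.1333 = 10.2/1.1333 = 9.0 cmH2O·s/L.
C = Vt/(Pplat − PEEP) = 580.0 / (16.2 − 6) = 580.0/10.2 = 56.863 mL/cmH2O.
τ = R × C = 9.0 × 0.05686 L/cmH2O = 0.5117 s.
Fraction remaining at end-expiration = e^(−Te/τ) = e^(−0.91/0.5117) = 0.1689 → 16.89%.

16.9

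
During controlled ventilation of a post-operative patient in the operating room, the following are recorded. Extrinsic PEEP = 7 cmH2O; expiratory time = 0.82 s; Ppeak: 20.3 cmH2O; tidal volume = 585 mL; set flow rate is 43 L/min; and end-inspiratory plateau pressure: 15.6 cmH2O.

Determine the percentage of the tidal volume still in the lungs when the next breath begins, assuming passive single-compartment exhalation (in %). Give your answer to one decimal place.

Flow: 43 L/min ÷ 60 = 0.7167 L/s.
R = (PIP − Pplat)/V̇ = (20.3 − 15.6) / 0.7167 = 4.7/0.7167 = 6.558 cmH2O·s/L.
C = Vt/(Pplat − PEEP) = 585.0 / (15.6 − 7) = 585.0/8.6 = 68.023 mL/cmH2O.
τ = R × C = 6.558 × 0.06802 L/cmH2O = 0.4461 s.
Fraction remaining at end-expiration = e^(−Te/τ) = e^(−0.82/0.4461) = 0.1591 → 15.91%.

15.9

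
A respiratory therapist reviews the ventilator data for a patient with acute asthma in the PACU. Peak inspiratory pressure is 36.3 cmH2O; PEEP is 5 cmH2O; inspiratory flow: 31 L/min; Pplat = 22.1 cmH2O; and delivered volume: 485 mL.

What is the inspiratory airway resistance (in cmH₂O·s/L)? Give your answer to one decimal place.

27.5

Flow: 31 L/min ÷ 60 = 0.5167 L/s.
Raw = (PIP − Pplat) / flow = (36.3 − 22.1) / 0.5167 = 14.2 / 0.5167 = 27.482 cmH2O·s/L.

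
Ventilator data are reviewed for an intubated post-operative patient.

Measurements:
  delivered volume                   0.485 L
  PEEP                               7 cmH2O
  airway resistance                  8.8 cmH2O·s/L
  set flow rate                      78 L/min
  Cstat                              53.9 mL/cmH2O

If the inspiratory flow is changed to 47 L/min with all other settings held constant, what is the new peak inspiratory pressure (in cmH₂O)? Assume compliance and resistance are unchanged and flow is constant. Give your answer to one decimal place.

Flow: 78 L/min ÷ 60 = 1.3 L/s.
New flow: 47 L/min ÷ 60 = 0.7833 L/s.
PIP = Vt/C + R·V̇ + PEEP (constant-flow equation of motion).
Only the resistive term changes: ΔPIP = R × ΔV̇ = 8.8 × (0.7833 − 1.3) = 8.8 × -0.5167 = -4.547 cmH2O.
Original PIP = 485/53.9 + 8.8×1.3 + 7 = 27.438 cmH2O; new PIP = 27.438 + (-4.547) = 22.891 cmH2O.

22.9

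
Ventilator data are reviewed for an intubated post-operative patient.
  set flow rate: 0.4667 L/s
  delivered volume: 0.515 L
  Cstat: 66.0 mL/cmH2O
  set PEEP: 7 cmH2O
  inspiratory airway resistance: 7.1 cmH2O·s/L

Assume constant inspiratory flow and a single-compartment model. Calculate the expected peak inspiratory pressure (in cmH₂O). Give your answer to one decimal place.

18.1

Equation of motion (constant flow): PIP = Vt/C + R·V̇ + PEEP.
PIP = 515/66.0 + 7.1×0.4667 + 7 = 7.803 + 3.314 + 7 = 18.117 cmH2O.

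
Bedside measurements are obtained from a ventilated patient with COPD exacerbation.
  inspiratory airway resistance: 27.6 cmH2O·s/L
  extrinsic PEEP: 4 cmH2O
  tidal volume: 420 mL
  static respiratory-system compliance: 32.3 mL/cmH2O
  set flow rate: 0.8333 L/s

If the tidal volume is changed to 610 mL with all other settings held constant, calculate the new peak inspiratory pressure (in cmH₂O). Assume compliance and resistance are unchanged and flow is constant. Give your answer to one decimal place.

PIP = Vt/C + R·V̇ + PEEP (constant-flow equation of motion).
Only the elastic term changes: ΔPIP = ΔVt / C = (610 − 420) / 32.3 = 5.882 cmH2O.
Original PIP = 420/32.3 + 27.6×0.8333 + 4 = 40.002 cmH2O; new PIP = 40.002 + (5.882) = 45.884 cmH2O.

45.9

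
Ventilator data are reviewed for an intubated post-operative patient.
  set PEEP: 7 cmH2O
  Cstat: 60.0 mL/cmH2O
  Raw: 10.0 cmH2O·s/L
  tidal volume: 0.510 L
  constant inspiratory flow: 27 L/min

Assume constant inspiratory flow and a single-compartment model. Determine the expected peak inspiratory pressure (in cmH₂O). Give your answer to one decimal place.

Flow: 27 L/min ÷ 60 = 0.45 L/s.
Equation of motion (constant flow): PIP = Vt/C + R·V̇ + PEEP.
PIP = 510/60.0 + 10.0×0.45 + 7 = 8.5 + 4.5 + 7 = 20.0 cmH2O.

20.0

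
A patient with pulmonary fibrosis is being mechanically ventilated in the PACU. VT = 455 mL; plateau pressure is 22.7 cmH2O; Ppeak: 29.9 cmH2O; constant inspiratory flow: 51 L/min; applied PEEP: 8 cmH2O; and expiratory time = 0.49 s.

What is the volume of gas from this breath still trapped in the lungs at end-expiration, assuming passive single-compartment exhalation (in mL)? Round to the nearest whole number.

Flow: 51 L/min ÷ 60 = 0.85 L/s.
R = (PIP − Pplat)/V̇ = (29.9 − 22.7) / 0.85 = 7.2/0.85 = 8.471 cmH2O·s/L.
C = Vt/(Pplat − PEEP) = 455.0 / (22.7 − 8) = 455.0/14.7 = 30.952 mL/cmH2O.
τ = R × C = 8.471 × 0.03095 L/cmH2O = 0.2622 s.
Fraction remaining = e^(−Te/τ) = e^(−0.49/0.2622) = 0.1543.
Trapped volume = 455.0 × 0.1543 = 70.207 mL.

70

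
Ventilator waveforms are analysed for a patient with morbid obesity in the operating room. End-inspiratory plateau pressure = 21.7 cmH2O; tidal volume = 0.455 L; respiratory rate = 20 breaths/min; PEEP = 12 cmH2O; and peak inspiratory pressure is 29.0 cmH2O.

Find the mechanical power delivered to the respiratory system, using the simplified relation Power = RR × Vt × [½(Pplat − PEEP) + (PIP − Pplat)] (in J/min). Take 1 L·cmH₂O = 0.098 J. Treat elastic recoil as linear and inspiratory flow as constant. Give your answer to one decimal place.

Per-breath work = Vt × [½(Pplat−PEEP) + (PIP−Pplat)] = 0.455 × [0.5×9.7 + 7.3] = 0.455 × 12.15 = 5.528 L·cmH2O.
Power = 20 × 5.528 = 110.56 L·cmH2O/min.
× 0.098 J/(L·cmH2O) → 10.835 J/min.

10.8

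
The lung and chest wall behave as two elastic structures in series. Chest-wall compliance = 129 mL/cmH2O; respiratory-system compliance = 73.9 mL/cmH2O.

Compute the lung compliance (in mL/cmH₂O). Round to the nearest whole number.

173

1/CL = 1/Crs − 1/Ccw.
1/CL = 1/73.9 − 1/129 = 0.00578.
CL = 173.01 mL/cmH2O.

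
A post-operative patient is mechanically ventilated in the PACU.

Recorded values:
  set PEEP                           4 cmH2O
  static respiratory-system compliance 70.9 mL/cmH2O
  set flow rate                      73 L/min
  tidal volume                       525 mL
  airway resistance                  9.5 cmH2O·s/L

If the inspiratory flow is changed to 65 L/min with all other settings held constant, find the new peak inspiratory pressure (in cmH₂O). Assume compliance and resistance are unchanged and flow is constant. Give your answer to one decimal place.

21.7

Flow: 73 L/min ÷ 60 = 1.2167 L/s.
New flow: 65 L/min ÷ 60 = 1.0833 L/s.
PIP = Vt/C + R·V̇ + PEEP (constant-flow equation of motion).
Only the resistive term changes: ΔPIP = R × ΔV̇ = 9.5 × (1.0833 − 1.2167) = 9.5 × -0.1334 = -1.267 cmH2O.
Original PIP = 525/70.9 + 9.5×1.2167 + 4 = 22.963 cmH2O; new PIP = 22.963 + (-1.267) = 21.696 cmH2O.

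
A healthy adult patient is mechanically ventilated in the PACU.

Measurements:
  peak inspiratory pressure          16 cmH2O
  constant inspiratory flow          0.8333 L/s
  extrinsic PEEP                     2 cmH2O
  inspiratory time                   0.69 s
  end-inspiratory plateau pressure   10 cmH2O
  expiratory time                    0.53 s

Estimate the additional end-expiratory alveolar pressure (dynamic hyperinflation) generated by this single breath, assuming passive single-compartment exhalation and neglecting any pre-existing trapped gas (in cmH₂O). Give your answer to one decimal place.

Vt = flow × Ti = 0.8333 L/s × 0.69 s × 1000 mL/L = 574.98 mL.
R = (PIP − Pplat)/V̇ = (16 − 10) / 0.8333 = 6.0/0.8333 = 7.2 cmH2O·s/L.
C = Vt/(Pplat − PEEP) = 574.98 / (10 − 2) = 574.98/8.0 = 71.873 mL/cmH2O.
τ = R × C = 7.2 × 0.07187 L/cmH2O = 0.5175 s.
Fraction remaining = e^(−Te/τ) = e^(−0.53/0.5175) = 0.3591; trapped volume = 574.98 × 0.3591 = 206.48 mL.
Additional alveolar pressure from trapping ≈ V_trapped / C = 206.48 / 71.873 = 2.873 cmH2O.

2.9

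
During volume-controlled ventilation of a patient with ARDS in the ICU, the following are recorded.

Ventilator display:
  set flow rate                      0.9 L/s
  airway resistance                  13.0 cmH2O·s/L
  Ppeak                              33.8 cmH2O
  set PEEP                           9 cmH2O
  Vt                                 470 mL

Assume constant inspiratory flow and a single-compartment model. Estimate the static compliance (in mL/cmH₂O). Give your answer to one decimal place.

35.9

Equation of motion (constant flow): PIP = Vt/C + R·V̇ + PEEP.
Vt/C = PIP − R·V̇ − PEEP = 33.8 − 13.0×0.9 − 9 = 33.8 − 11.7 − 9 = 13.1 cmH2O.
C = Vt / 13.1 = 470 / 13.1 = 35.878 mL/cmH2O.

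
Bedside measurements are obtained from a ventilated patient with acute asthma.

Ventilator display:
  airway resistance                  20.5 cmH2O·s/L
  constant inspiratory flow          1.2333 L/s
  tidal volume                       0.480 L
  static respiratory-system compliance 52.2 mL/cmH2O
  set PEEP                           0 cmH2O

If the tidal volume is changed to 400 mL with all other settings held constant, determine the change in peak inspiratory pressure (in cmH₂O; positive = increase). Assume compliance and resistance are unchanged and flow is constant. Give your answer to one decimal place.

-1.5

PIP = Vt/C + R·V̇ + PEEP (constant-flow equation of motion).
Only the elastic term changes: ΔPIP = ΔVt / C = (400 − 480) / 52.2 = -1.533 cmH2O.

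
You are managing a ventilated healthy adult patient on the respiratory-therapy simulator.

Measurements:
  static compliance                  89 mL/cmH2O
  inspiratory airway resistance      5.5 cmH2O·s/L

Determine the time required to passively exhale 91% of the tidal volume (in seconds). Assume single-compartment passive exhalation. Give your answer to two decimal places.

1.18

τ = R × C = 5.5 × 89 mL/cmH2O = 5.5 × 0.089 L/cmH2O = 0.4895 s.
Exhaled fraction f = 1 − e^(−t/τ) → t = −τ·ln(1 − f) = −0.4895·ln(0.09) = 1.179 s.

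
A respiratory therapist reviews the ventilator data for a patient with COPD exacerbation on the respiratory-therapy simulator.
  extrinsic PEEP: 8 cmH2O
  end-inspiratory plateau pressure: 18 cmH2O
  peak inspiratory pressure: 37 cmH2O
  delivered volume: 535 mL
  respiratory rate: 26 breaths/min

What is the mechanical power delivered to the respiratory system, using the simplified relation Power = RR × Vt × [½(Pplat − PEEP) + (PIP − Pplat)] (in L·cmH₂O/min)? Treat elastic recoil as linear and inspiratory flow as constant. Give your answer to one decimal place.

333.8

Per-breath work = Vt × [½(Pplat−PEEP) + (PIP−Pplat)] = 0.535 × [0.5×10.0 + 19.0] = 0.535 × 24.0 = 12.84 L·cmH2O.
Power = 26 × 12.84 = 333.84 L·cmH2O/min.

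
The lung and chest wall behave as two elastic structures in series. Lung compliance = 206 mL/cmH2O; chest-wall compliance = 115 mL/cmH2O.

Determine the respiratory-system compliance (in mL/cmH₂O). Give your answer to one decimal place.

73.8

Lung and chest wall are elastances in series: 1/Crs = 1/CL + 1/Ccw.
1/Crs = 1/206 + 1/115 = 0.01355.
Crs = 73.801 mL/cmH2O.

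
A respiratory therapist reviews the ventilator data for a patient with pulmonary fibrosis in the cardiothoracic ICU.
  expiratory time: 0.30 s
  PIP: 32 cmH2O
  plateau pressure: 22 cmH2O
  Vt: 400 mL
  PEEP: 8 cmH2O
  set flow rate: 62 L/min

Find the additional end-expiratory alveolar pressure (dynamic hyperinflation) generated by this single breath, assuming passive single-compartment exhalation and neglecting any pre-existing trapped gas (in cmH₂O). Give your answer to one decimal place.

4.7

Flow: 62 L/min ÷ 60 = 1.0333 L/s.
R = (PIP − Pplat)/V̇ = (32 − 22) / 1.0333 = 10.0/1.0333 = 9.678 cmH2O·s/L.
C = Vt/(Pplat − PEEP) = 400.0 / (22 − 8) = 400.0/14.0 = 28.571 mL/cmH2O.
τ = R × C = 9.678 × 0.02857 L/cmH2O = 0.2765 s.
Fraction remaining = e^(−Te/τ) = e^(−0.30/0.2765) = 0.3379; trapped volume = 400.0 × 0.3379 = 135.16 mL.
Additional alveolar pressure from trapping ≈ V_trapped / C = 135.16 / 28.571 = 4.731 cmH2O.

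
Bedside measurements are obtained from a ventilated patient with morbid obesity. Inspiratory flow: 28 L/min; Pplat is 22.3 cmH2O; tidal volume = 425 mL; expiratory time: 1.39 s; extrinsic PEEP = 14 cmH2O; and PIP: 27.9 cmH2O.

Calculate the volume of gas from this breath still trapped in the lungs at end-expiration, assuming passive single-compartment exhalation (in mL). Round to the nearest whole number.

Flow: 28 L/min ÷ 60 = 0.4667 L/s.
R = (PIP − Pplat)/V̇ = (27.9 − 22.3) / 0.4667 = 5.6/0.4667 = 11.999 cmH2O·s/L.
C = Vt/(Pplat − PEEP) = 425.0 / (22.3 − 14) = 425.0/8.3 = 51.205 mL/cmH2O.
τ = R × C = 11.999 × 0.05121 L/cmH2O = 0.6145 s.
Fraction remaining = e^(−Te/τ) = e^(−1.39/0.6145) = 0.1041.
Trapped volume = 425.0 × 0.1041 = 44.243 mL.

44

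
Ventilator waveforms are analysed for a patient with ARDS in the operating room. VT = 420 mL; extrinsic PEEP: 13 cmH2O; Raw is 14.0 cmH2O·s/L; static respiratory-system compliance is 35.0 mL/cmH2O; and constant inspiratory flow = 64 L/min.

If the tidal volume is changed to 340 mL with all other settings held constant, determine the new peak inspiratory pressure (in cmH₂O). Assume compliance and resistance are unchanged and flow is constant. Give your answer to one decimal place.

37.6

Flow: 64 L/min ÷ 60 = 1.0667 L/s.
PIP = Vt/C + R·V̇ + PEEP (constant-flow equation of motion).
Only the elastic term changes: ΔPIP = ΔVt / C = (340 − 420) / 35.0 = -2.286 cmH2O.
Original PIP = 420/35.0 + 14.0×1.0667 + 13 = 39.934 cmH2O; new PIP = 39.934 + (-2.286) = 37.648 cmH2O.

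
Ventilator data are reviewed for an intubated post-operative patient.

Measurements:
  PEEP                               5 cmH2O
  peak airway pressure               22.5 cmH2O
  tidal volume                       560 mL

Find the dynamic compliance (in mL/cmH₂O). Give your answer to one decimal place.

32.0

Dynamic compliance = Vt / (PIP − PEEP) = 560 / (22.5 − 5) = 560 / 17.5 = 32.0 mL/cmH2O.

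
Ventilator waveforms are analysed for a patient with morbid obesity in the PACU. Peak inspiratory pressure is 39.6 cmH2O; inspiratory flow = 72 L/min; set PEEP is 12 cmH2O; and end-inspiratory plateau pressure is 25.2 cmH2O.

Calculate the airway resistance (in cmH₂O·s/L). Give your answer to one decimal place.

Flow: 72 L/min ÷ 60 = 1.2 L/s.
Raw = (PIP − Pplat) / flow = (39.6 − 25.2) / 1.2 = 14.4 / 1.2 = 12.0 cmH2O·s/L.

12.0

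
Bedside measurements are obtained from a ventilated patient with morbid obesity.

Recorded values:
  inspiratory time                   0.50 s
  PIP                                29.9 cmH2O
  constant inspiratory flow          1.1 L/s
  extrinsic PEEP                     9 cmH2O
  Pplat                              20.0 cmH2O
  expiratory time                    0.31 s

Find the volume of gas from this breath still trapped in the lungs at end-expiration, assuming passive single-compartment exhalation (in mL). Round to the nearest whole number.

Vt = flow × Ti = 1.1 L/s × 0.50 s × 1000 mL/L = 550.0 mL.
R = (PIP − Pplat)/V̇ = (29.9 − 20.0) / 1.1 = 9.9/1.1 = 9.0 cmH2O·s/L.
C = Vt/(Pplat − PEEP) = 550.0 / (20.0 − 9) = 550.0/11.0 = 50.0 mL/cmH2O.
τ = R × C = 9.0 × 0.05 L/cmH2O = 0.45 s.
Fraction remaining = e^(−Te/τ) = e^(−0.31/0.45) = 0.5021.
Trapped volume = 550.0 × 0.5021 = 276.16 mL.

276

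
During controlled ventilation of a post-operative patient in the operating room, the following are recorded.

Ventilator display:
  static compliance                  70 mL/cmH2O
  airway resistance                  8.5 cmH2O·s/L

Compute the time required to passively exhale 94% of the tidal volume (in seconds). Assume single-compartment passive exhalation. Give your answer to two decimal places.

τ = R × C = 8.5 × 70 mL/cmH2O = 8.5 × 0.070 L/cmH2O = 0.595 s.
Exhaled fraction f = 1 − e^(−t/τ) → t = −τ·ln(1 − f) = −0.595·ln(0.06) = 1.674 s.

1.67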